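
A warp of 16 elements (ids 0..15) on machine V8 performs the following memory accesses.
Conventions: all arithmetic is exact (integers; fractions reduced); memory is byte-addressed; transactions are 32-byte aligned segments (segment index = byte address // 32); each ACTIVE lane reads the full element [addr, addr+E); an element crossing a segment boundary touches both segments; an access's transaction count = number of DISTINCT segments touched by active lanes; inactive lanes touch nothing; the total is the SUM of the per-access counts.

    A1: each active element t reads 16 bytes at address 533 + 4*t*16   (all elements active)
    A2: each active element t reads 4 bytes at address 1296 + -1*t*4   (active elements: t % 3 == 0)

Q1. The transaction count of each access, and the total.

A1: 32 transactions
A2: 3 transactions

Answer: 32,3; total 35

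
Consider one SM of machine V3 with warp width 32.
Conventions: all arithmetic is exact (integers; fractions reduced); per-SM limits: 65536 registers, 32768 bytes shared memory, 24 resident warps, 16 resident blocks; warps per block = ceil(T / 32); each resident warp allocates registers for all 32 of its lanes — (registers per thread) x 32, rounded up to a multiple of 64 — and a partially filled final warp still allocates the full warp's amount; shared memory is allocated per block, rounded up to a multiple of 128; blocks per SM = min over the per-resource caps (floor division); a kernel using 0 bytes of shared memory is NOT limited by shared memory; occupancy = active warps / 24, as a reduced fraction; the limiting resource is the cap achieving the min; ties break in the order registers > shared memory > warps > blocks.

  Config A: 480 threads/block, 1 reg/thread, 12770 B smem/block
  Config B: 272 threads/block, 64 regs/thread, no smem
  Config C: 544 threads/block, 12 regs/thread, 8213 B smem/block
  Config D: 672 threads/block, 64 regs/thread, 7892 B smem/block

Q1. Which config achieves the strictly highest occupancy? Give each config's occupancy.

occupancies: A 5/8, B 3/4, C 17/24, D 7/8

Answer: D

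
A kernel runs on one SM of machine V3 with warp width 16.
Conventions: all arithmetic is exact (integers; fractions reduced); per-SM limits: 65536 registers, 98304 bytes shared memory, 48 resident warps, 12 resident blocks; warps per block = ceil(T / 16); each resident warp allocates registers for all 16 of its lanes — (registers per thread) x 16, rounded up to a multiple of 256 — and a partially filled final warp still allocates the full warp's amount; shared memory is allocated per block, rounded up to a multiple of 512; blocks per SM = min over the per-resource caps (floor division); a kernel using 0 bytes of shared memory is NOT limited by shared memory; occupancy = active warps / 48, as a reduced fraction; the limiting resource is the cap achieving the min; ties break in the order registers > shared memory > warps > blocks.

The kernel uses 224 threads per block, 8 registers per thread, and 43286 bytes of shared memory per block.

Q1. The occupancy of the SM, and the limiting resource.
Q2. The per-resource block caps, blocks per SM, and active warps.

Answer: occupancy 7/12, limited by shared memory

registers: 18 blocks
shared memory: 2 blocks
warps: 3 blocks
blocks: 12 blocks

Answer: 2 blocks, 28 active warps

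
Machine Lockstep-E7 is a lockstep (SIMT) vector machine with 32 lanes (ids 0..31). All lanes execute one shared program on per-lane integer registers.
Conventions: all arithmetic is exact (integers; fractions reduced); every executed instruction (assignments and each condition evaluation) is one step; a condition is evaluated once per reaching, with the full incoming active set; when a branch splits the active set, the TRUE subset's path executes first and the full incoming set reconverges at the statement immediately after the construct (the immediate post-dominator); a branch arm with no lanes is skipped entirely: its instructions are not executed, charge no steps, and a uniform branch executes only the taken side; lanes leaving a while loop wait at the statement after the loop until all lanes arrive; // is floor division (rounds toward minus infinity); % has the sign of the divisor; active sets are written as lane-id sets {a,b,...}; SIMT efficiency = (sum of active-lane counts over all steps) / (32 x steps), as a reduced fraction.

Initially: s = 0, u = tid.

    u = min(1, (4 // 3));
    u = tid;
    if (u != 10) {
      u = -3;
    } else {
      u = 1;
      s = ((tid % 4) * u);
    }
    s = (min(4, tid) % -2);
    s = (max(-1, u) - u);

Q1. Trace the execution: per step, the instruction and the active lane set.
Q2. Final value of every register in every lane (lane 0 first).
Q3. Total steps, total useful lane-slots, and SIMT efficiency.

step 0: u <- min(1, (4 // 3))        {0,1,2,3,4,5,6,7,8,9,10,11,12,13,14,15,16,17,18,19,20,21,22,23,24,25,26,27,28,29,30,31}
step 1: u <- tid                     {0,1,2,3,4,5,6,7,8,9,10,11,12,13,14,15,16,17,18,19,20,21,22,23,24,25,26,27,28,29,30,31}
step 2: eval (u != 10)               {0,1,2,3,4,5,6,7,8,9,10,11,12,13,14,15,16,17,18,19,20,21,22,23,24,25,26,27,28,29,30,31}
step 3: u <- -3                      {0,1,2,3,4,5,6,7,8,9,11,12,13,14,15,16,17,18,19,20,21,22,23,24,25,26,27,28,29,30,31}
step 4: u <- 1                       {10}
step 5: s <- ((tid % 4) * u)         {10}
step 6: s <- (min(4, tid) % -2)      {0,1,2,3,4,5,6,7,8,9,10,11,12,13,14,15,16,17,18,19,20,21,22,23,24,25,26,27,28,29,30,31}
step 7: s <- (max(-1, u) - u)        {0,1,2,3,4,5,6,7,8,9,10,11,12,13,14,15,16,17,18,19,20,21,22,23,24,25,26,27,28,29,30,31}

Answer: 8 steps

s: 2,2,2,2,2,2,2,2,2,2,0,2,2,2,2,2,2,2,2,2,2,2,2,2,2,2,2,2,2,2,2,2
u: -3,-3,-3,-3,-3,-3,-3,-3,-3,-3,1,-3,-3,-3,-3,-3,-3,-3,-3,-3,-3,-3,-3,-3,-3,-3,-3,-3,-3,-3,-3,-3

steps = 8; useful = 193; efficiency = 193/256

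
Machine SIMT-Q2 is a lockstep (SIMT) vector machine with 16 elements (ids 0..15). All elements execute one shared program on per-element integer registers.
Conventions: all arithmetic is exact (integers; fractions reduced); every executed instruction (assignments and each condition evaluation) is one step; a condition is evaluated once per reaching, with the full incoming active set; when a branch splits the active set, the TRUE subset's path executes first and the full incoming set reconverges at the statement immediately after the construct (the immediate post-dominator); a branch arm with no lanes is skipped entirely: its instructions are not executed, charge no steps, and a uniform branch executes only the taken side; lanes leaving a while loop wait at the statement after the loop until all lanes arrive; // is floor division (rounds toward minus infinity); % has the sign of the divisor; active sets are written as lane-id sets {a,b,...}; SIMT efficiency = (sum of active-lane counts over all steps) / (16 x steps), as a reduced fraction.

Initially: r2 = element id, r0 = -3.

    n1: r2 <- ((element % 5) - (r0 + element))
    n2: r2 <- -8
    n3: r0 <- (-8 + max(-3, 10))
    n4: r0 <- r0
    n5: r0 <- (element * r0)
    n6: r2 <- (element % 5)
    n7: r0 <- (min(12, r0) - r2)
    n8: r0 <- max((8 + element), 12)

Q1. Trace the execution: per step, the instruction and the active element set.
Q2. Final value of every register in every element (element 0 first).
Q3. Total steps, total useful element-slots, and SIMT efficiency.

step 0: r2 <- ((element % 5) - (r0 + element)) {0,1,2,3,4,5,6,7,8,9,10,11,12,13,14,15}
step 1: r2 <- -8                     {0,1,2,3,4,5,6,7,8,9,10,11,12,13,14,15}
step 2: r0 <- (-8 + max(-3, 10))     {0,1,2,3,4,5,6,7,8,9,10,11,12,13,14,15}
step 3: r0 <- r0                     {0,1,2,3,4,5,6,7,8,9,10,11,12,13,14,15}
step 4: r0 <- (element * r0)         {0,1,2,3,4,5,6,7,8,9,10,11,12,13,14,15}
step 5: r2 <- (element % 5)          {0,1,2,3,4,5,6,7,8,9,10,11,12,13,14,15}
step 6: r0 <- (min(12, r0) - r2)     {0,1,2,3,4,5,6,7,8,9,10,11,12,13,14,15}
step 7: r0 <- max((8 + element), 12) {0,1,2,3,4,5,6,7,8,9,10,11,12,13,14,15}

Answer: 8 steps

r2: 0,1,2,3,4,0,1,2,3,4,0,1,2,3,4,0
r0: 12,12,12,12,12,13,14,15,16,17,18,19,20,21,22,23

steps = 8; useful = 128; efficiency = 128/128 = 1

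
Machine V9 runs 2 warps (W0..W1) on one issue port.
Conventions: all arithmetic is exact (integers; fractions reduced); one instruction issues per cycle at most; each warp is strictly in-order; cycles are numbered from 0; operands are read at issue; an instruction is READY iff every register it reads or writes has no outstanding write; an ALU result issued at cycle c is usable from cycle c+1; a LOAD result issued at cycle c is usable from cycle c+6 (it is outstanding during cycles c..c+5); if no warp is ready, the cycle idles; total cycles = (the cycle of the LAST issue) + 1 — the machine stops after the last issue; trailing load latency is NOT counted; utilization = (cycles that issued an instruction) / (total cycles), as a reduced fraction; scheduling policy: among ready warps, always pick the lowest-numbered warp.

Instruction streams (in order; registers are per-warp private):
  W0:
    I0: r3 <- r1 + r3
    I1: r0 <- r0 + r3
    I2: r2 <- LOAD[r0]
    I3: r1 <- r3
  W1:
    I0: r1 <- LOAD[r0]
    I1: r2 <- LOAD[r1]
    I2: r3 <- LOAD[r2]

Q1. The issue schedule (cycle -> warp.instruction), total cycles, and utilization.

cycle 0: W0.I0
cycle 1: W0.I1
cycle 2: W0.I2
cycle 3: W0.I3
cycle 4: W1.I0
cycle 5: idle
cycle 6: idle
cycle 7: idle
cycle 8: idle
cycle 9: idle
cycle 10: W1.I1
cycle 11: idle
cycle 12: idle
cycle 13: idle
cycle 14: idle
cycle 15: idle
cycle 16: W1.I2

Answer: 17 cycles, utilization 7/17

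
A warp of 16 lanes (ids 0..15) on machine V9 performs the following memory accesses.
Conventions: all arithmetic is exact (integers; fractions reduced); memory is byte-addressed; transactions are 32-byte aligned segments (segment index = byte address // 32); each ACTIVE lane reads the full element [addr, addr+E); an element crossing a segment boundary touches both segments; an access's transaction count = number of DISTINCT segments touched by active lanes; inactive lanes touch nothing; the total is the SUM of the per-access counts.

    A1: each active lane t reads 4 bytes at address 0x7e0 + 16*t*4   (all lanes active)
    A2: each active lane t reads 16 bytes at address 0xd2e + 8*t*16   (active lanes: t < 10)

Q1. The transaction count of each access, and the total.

A1: 16 transactions
A2: 10 transactions

Answer: 16,10; total 26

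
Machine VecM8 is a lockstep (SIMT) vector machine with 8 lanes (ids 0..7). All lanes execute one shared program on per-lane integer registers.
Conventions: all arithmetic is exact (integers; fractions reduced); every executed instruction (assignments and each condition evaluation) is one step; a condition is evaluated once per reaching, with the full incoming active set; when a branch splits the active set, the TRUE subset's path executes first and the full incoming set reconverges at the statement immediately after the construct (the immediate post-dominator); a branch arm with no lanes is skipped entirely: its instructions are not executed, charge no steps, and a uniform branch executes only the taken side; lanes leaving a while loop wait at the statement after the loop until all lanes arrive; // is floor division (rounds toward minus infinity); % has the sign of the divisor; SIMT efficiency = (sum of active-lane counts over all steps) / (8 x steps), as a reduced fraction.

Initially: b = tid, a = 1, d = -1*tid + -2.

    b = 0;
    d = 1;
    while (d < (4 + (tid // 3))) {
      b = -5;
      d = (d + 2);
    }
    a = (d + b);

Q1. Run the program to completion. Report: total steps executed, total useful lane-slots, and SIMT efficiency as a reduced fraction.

Answer: 13 steps, 86 useful, 43/52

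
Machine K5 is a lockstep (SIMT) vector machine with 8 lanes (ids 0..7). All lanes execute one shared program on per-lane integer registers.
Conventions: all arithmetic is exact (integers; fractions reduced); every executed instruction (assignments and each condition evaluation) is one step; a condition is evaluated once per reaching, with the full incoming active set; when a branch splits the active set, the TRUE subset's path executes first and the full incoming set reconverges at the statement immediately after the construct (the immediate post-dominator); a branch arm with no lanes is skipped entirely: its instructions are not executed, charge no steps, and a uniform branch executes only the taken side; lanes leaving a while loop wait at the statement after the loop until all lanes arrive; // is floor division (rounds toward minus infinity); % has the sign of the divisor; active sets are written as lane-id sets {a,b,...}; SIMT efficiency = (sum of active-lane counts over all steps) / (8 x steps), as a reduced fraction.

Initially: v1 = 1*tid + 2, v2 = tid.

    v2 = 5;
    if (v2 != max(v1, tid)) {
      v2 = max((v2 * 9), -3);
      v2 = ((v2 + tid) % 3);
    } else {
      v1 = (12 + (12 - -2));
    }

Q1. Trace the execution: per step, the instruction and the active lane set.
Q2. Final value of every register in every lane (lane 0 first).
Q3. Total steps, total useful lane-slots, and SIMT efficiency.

step 0: v2 <- 5                      {0,1,2,3,4,5,6,7}
step 1: eval (v2 != max(v1, tid))    {0,1,2,3,4,5,6,7}
step 2: v2 <- max((v2 * 9), -3)      {0,1,2,4,5,6,7}
step 3: v2 <- ((v2 + tid) % 3)       {0,1,2,4,5,6,7}
step 4: v1 <- (12 + (12 - -2))       {3}

Answer: 5 steps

v1: 2,3,4,26,6,7,8,9
v2: 0,1,2,5,1,2,0,1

steps = 5; useful = 31; efficiency = 31/40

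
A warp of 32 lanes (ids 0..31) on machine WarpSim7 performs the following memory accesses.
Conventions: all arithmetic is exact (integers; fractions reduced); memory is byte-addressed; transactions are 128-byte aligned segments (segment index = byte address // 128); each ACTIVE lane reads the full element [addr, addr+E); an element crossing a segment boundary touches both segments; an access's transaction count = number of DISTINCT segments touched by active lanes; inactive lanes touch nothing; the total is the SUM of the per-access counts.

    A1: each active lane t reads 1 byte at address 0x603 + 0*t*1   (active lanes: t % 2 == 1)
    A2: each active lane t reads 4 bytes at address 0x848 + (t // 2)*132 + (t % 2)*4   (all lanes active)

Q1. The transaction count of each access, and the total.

A1: 1 transaction
A2: 17 transactions

Answer: 1,17; total 18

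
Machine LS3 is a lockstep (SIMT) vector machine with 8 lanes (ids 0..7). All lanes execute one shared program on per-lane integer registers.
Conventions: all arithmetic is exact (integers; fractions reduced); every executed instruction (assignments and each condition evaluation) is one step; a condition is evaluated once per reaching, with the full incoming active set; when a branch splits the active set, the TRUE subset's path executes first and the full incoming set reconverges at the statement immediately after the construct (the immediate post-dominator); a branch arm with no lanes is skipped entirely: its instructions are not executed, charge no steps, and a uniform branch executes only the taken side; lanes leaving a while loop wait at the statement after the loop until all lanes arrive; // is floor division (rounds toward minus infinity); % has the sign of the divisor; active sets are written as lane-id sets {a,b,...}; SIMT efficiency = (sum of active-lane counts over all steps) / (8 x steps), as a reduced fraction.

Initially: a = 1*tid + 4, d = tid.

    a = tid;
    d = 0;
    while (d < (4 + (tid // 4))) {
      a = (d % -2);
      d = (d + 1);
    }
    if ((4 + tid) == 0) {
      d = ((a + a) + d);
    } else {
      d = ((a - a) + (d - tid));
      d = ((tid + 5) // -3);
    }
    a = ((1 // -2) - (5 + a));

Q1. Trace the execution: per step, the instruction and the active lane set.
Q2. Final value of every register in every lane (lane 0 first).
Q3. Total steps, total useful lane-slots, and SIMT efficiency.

step 0: a <- tid                     {0,1,2,3,4,5,6,7}
step 1: d <- 0                       {0,1,2,3,4,5,6,7}
step 2: eval (d < (4 + (tid // 4)))  {0,1,2,3,4,5,6,7}
step 3: a <- (d % -2)                {0,1,2,3,4,5,6,7}
step 4: d <- (d + 1)                 {0,1,2,3,4,5,6,7}
step 5: eval (d < (4 + (tid // 4)))  {0,1,2,3,4,5,6,7}
step 6: a <- (d % -2)                {0,1,2,3,4,5,6,7}
step 7: d <- (d + 1)                 {0,1,2,3,4,5,6,7}
step 8: eval (d < (4 + (tid // 4)))  {0,1,2,3,4,5,6,7}
step 9: a <- (d % -2)                {0,1,2,3,4,5,6,7}
step 10: d <- (d + 1)                 {0,1,2,3,4,5,6,7}
step 11: eval (d < (4 + (tid // 4)))  {0,1,2,3,4,5,6,7}
step 12: a <- (d % -2)                {0,1,2,3,4,5,6,7}
step 13: d <- (d + 1)                 {0,1,2,3,4,5,6,7}
step 14: eval (d < (4 + (tid // 4)))  {0,1,2,3,4,5,6,7}
step 15: a <- (d % -2)                {4,5,6,7}
step 16: d <- (d + 1)                 {4,5,6,7}
step 17: eval (d < (4 + (tid // 4)))  {4,5,6,7}
step 18: eval ((4 + tid) == 0)        {0,1,2,3,4,5,6,7}
step 19: d <- ((a - a) + (d - tid))   {0,1,2,3,4,5,6,7}
step 20: d <- ((tid + 5) // -3)       {0,1,2,3,4,5,6,7}
step 21: a <- ((1 // -2) - (5 + a))   {0,1,2,3,4,5,6,7}

Answer: 22 steps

a: -5,-5,-5,-5,-6,-6,-6,-6
d: -2,-2,-3,-3,-3,-4,-4,-4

steps = 22; useful = 164; efficiency = 164/176 = 41/44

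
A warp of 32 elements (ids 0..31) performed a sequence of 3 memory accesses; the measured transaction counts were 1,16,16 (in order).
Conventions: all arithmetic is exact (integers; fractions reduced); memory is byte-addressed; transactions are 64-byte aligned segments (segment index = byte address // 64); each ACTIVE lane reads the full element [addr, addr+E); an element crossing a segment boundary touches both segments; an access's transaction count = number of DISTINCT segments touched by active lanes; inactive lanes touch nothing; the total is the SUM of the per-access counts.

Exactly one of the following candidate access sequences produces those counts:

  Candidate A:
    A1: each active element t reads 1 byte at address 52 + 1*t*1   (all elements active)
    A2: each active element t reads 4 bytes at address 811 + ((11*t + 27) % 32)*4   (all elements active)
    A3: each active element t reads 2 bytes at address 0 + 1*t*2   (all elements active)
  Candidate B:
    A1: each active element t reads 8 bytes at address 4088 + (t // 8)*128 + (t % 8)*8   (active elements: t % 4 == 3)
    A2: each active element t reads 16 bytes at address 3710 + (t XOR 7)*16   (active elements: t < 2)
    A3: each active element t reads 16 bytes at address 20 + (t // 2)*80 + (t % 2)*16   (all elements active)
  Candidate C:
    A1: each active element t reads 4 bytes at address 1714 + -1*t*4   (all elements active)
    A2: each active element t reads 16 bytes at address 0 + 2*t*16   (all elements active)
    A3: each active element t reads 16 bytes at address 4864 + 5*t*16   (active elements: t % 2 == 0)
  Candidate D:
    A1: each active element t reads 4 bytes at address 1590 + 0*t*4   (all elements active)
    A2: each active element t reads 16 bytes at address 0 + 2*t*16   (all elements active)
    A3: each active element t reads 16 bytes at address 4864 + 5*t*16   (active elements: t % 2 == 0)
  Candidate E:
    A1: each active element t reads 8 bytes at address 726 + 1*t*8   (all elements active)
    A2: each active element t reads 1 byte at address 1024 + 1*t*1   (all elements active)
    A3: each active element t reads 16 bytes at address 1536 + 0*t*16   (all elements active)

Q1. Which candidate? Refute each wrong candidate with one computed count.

A: A1 gives 2 transactions, not 1
B: A1 gives 4 transactions, not 1
C: A1 gives 3 transactions, not 1
E: A1 gives 5 transactions, not 1
D: all counts match (1,16,16)

Answer: D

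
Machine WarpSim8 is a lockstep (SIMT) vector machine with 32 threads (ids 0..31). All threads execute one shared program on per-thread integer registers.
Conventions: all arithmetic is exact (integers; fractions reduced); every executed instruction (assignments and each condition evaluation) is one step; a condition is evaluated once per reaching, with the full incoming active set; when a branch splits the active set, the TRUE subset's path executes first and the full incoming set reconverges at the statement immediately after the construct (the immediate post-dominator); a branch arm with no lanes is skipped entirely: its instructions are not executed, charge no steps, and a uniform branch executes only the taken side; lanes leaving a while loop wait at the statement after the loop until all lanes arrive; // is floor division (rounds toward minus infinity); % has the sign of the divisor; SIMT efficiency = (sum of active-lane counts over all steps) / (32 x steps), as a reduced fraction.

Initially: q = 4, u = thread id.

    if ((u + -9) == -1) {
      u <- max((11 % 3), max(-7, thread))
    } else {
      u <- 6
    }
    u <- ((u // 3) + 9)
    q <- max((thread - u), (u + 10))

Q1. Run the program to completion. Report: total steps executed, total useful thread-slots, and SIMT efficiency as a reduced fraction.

Answer: 5 steps, 128 useful, 4/5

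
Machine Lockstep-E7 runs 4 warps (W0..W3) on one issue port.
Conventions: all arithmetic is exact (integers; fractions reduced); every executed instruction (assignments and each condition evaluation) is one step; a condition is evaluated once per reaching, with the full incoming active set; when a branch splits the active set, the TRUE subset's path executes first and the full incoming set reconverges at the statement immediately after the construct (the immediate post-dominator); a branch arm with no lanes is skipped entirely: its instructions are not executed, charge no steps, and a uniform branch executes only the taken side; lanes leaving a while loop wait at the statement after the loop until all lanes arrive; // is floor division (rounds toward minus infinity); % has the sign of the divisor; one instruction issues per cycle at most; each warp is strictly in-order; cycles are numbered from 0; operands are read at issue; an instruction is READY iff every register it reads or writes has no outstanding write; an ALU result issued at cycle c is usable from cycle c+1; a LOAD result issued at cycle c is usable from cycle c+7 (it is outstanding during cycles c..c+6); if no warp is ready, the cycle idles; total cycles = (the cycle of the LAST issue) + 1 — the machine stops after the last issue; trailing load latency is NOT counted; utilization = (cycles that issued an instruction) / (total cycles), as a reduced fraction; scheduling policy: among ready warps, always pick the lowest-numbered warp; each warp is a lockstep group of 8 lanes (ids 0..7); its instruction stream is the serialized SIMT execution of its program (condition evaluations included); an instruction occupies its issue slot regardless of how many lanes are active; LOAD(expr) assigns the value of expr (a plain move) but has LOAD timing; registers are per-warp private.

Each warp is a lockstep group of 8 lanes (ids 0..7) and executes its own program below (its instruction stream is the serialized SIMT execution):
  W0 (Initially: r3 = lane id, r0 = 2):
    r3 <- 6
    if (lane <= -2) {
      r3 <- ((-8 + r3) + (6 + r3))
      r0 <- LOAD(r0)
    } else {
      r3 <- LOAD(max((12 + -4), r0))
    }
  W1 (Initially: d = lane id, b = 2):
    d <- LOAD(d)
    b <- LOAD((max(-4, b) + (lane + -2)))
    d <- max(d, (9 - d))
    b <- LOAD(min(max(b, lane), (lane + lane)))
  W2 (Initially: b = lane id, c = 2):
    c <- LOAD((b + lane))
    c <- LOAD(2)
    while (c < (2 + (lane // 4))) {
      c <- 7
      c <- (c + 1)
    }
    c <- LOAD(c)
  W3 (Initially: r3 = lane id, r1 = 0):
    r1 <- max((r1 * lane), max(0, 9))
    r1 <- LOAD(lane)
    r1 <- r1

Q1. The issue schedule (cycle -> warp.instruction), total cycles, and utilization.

cycle 0: W0.I0
cycle 1: W0.I1
cycle 2: W0.I2
cycle 3: W1.I0
cycle 4: W1.I1
cycle 5: W2.I0
cycle 6: W3.I0
cycle 7: W3.I1
cycle 8: idle
cycle 9: idle
cycle 10: W1.I2
cycle 11: W1.I3
cycle 12: W2.I1
cycle 13: idle
cycle 14: W3.I2
cycle 15: idle
cycle 16: idle
cycle 17: idle
cycle 18: idle
cycle 19: W2.I2
cycle 20: W2.I3
cycle 21: W2.I4
cycle 22: W2.I5
cycle 23: W2.I6

Answer: 24 cycles, utilization 17/24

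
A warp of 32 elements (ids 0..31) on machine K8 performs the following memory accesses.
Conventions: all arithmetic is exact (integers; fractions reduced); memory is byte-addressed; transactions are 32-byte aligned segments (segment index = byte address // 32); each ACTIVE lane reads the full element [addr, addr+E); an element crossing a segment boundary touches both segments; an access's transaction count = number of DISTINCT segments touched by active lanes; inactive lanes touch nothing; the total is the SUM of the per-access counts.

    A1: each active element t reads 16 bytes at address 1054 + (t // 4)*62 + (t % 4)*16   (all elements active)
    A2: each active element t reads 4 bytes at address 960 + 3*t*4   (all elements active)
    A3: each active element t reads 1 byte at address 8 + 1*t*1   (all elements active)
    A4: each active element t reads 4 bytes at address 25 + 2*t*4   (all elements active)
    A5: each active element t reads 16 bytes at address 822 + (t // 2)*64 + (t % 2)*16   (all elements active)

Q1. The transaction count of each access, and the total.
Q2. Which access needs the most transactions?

A1: 17 transactions
A2: 12 transactions
A3: 2 transactions
A4: 9 transactions
A5: 32 transactions

Answer: 17,12,2,9,32; total 72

Answer: A5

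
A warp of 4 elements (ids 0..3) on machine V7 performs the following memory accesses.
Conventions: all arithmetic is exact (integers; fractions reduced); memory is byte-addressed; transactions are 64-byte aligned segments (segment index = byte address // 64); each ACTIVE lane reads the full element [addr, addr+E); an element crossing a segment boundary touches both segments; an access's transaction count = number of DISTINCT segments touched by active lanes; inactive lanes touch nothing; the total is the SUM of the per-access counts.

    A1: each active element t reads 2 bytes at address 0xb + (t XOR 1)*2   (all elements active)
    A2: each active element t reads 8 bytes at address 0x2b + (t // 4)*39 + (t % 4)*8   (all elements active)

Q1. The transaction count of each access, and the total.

A1: 1 transaction
A2: 2 transactions

Answer: 1,2; total 3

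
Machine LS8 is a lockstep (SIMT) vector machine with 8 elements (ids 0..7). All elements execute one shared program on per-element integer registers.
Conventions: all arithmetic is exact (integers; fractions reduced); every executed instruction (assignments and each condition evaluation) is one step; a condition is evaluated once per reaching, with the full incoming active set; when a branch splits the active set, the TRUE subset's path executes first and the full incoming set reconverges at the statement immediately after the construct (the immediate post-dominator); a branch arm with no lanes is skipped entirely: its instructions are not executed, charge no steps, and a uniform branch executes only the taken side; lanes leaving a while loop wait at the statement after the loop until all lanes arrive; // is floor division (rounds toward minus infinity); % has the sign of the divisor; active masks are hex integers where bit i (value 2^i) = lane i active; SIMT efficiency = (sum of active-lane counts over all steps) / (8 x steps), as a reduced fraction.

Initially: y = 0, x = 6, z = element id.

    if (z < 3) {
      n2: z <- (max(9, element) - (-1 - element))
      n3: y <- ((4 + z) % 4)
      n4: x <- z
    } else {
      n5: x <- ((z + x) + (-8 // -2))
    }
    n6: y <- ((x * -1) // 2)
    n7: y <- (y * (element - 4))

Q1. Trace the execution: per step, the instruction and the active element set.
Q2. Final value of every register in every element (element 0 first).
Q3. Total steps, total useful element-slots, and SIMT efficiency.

step 0: eval (z < 3)                 0xff
step 1: z <- (max(9, element) - (-1 - element)) 0x07
step 2: y <- ((4 + z) % 4)           0x07
step 3: x <- z                       0x07
step 4: x <- ((z + x) + (-8 // -2))  0xf8
step 5: y <- ((x * -1) // 2)         0xff
step 6: y <- (y * (element - 4))     0xff

Answer: 7 steps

y: 20,18,12,7,0,-8,-16,-27
x: 10,11,12,13,14,15,16,17
z: 10,11,12,3,4,5,6,7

steps = 7; useful = 38; efficiency = 38/56 = 19/28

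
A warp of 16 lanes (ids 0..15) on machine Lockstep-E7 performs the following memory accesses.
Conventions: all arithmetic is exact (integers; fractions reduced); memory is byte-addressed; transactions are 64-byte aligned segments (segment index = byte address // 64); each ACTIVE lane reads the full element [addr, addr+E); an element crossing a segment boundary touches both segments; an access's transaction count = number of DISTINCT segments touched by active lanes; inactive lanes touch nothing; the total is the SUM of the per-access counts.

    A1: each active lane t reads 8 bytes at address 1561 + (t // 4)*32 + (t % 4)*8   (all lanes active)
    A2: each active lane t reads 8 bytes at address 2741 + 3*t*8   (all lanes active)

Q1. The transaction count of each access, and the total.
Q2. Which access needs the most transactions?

A1: 3 transactions
A2: 7 transactions

Answer: 3,7; total 10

Answer: A2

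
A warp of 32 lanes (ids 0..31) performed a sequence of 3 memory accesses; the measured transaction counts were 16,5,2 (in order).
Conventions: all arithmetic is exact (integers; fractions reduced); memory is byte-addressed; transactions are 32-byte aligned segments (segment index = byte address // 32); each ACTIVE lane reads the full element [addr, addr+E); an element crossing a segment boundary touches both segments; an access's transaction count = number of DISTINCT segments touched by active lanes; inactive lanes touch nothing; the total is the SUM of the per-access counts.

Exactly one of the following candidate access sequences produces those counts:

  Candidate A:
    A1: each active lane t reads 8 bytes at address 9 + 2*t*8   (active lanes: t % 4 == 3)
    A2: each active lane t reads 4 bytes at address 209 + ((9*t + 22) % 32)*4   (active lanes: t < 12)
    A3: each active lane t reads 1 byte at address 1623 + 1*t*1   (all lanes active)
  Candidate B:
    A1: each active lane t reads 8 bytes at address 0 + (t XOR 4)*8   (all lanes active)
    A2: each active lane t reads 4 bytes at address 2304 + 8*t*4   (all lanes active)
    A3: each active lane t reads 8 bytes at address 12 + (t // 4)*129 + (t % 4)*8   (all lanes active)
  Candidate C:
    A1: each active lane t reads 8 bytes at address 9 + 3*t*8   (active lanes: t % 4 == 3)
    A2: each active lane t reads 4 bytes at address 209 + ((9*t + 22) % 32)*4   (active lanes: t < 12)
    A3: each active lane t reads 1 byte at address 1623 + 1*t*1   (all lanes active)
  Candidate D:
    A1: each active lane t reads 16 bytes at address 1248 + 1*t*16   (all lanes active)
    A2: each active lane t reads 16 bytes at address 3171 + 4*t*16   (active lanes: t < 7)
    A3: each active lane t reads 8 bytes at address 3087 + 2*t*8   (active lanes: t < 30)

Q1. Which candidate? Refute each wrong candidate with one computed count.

B: A1 gives 8 transactions, not 16
C: A1 gives 8 transactions, not 16
D: A2 gives 7 transactions, not 5
A: all counts match (16,5,2)

Answer: A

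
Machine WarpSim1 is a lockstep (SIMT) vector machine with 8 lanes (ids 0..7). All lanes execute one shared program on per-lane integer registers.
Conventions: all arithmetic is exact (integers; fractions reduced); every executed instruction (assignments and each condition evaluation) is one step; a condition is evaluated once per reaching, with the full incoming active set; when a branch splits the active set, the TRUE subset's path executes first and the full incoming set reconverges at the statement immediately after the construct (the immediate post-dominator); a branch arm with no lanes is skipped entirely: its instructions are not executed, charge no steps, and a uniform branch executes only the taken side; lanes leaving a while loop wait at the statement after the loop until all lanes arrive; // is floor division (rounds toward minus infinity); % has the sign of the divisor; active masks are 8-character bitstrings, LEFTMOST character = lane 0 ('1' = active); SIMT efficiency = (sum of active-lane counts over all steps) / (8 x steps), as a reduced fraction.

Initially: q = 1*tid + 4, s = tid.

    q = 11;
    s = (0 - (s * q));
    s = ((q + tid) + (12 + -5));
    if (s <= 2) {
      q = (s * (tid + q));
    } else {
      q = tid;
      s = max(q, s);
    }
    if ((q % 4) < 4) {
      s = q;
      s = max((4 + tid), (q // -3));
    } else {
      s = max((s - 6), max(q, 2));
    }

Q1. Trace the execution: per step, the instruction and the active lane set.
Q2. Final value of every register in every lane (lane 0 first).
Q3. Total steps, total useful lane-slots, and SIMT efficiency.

step 0: q <- 11                      11111111
step 1: s <- (0 - (s * q))           11111111
step 2: s <- ((q + tid) + (12 + -5)) 11111111
step 3: eval (s <= 2)                11111111
step 4: q <- tid                     11111111
step 5: s <- max(q, s)               11111111
step 6: eval ((q % 4) < 4)           11111111
step 7: s <- q                       11111111
step 8: s <- max((4 + tid), (q // -3)) 11111111

Answer: 9 steps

q: 0,1,2,3,4,5,6,7
s: 4,5,6,7,8,9,10,11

steps = 9; useful = 72; efficiency = 72/72 = 1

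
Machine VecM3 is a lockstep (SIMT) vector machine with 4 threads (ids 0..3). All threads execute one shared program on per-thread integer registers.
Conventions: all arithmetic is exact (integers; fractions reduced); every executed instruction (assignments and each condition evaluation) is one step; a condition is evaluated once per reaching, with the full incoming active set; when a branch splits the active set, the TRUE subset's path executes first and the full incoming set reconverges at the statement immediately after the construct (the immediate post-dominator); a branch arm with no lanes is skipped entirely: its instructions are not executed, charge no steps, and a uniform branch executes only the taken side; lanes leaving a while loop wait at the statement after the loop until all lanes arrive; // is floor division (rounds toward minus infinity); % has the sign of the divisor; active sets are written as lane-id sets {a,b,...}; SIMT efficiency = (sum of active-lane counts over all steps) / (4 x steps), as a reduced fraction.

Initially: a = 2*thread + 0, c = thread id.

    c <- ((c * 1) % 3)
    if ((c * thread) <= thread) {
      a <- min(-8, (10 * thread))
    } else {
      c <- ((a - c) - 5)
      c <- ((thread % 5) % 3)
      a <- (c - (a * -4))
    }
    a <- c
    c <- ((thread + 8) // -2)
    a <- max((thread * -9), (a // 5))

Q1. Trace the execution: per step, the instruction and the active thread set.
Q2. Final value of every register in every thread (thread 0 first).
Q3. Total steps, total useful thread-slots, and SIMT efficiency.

step 0: c <- ((c * 1) % 3)           {0,1,2,3}
step 1: eval ((c * thread) <= thread) {0,1,2,3}
step 2: a <- min(-8, (10 * thread))  {0,1,3}
step 3: c <- ((a - c) - 5)           {2}
step 4: c <- ((thread % 5) % 3)      {2}
step 5: a <- (c - (a * -4))          {2}
step 6: a <- c                       {0,1,2,3}
step 7: c <- ((thread + 8) // -2)    {0,1,2,3}
step 8: a <- max((thread * -9), (a // 5)) {0,1,2,3}

Answer: 9 steps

a: 0,0,0,0
c: -4,-5,-5,-6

steps = 9; useful = 26; efficiency = 26/36 = 13/18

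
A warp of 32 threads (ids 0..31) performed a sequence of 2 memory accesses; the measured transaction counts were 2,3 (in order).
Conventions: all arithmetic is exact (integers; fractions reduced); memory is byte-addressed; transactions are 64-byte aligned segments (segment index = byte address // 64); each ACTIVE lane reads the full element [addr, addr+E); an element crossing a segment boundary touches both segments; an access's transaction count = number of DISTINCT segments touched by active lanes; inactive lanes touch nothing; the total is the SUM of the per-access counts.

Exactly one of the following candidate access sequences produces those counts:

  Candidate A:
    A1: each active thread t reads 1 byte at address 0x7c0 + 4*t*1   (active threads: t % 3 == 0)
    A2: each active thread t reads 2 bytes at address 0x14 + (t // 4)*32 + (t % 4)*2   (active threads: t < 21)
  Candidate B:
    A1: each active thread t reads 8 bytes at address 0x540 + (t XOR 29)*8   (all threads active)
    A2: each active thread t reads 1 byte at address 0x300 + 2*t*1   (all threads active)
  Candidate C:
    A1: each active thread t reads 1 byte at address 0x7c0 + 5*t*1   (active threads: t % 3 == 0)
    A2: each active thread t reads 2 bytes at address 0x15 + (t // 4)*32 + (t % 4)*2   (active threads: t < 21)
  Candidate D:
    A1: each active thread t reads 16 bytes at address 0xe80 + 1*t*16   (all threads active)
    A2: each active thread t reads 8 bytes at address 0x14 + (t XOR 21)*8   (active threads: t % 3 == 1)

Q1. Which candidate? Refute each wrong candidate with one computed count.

B: A1 gives 4 transactions, not 2
C: A1 gives 3 transactions, not 2
D: A1 gives 8 transactions, not 2
A: all counts match (2,3)

Answer: A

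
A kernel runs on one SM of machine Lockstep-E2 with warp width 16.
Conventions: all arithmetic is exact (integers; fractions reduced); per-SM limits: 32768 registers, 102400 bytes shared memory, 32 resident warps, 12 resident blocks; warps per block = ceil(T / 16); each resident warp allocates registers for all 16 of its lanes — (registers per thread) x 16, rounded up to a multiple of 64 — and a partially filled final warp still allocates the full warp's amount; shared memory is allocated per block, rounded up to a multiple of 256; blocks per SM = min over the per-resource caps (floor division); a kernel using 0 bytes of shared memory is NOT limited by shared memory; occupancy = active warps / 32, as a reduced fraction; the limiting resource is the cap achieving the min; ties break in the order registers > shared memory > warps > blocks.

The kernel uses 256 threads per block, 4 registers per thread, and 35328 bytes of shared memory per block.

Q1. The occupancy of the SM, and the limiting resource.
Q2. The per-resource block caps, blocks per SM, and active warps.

Answer: occupancy 1, limited by shared memory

registers: 32 blocks
shared memory: 2 blocks
warps: 2 blocks
blocks: 12 blocks

Answer: 2 blocks, 32 active warps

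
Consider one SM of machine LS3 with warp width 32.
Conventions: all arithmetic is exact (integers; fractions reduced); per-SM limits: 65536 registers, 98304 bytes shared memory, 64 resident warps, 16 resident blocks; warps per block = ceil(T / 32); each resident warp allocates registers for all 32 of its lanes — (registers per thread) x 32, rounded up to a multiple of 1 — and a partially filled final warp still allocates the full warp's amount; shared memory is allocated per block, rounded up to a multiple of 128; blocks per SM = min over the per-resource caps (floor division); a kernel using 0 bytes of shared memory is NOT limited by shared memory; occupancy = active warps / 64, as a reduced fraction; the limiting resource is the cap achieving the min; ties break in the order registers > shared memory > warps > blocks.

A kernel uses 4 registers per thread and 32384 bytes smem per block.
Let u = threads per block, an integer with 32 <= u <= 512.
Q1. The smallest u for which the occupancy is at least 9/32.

Answer: u = 161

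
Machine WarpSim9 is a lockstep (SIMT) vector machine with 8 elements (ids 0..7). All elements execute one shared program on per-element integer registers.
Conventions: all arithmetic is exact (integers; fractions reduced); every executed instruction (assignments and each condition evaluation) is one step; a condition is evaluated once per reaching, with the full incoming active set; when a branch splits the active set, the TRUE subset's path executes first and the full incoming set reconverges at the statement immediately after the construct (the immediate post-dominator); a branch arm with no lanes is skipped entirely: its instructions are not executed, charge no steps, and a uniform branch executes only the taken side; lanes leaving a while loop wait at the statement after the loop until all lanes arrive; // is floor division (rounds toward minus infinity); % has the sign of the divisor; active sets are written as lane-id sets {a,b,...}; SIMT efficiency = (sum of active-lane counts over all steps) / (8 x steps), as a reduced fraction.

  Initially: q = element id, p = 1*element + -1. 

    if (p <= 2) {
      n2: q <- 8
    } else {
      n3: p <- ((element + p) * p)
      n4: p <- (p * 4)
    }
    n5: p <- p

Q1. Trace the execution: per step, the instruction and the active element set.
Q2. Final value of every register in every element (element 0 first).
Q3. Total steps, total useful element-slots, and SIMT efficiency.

step 0: eval (p <= 2)                {0,1,2,3,4,5,6,7}
step 1: q <- 8                       {0,1,2,3}
step 2: p <- ((element + p) * p)     {4,5,6,7}
step 3: p <- (p * 4)                 {4,5,6,7}
step 4: p <- p                       {0,1,2,3,4,5,6,7}

Answer: 5 steps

q: 8,8,8,8,4,5,6,7
p: -1,0,1,2,84,144,220,312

steps = 5; useful = 28; efficiency = 28/40 = 7/10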